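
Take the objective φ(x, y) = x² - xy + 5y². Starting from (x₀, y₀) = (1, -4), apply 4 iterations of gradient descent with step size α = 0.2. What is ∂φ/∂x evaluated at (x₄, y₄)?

5.7216

∇φ = (2x - y, -x + 10y)
Step 1: at (1, -4), ∇φ = (6, -41) → (1, -4) − 0.2·(6, -41) = (-0.2, 4.2)
Step 2: at (-0.2, 4.2), ∇φ = (-4.6, 42.2) → (-0.2, 4.2) − 0.2·(-4.6, 42.2) = (0.72, -4.24)
Step 3: at (0.72, -4.24), ∇φ = (5.68, -43.12) → (0.72, -4.24) − 0.2·(5.68, -43.12) = (-0.416, 4.384)
Step 4: at (-0.416, 4.384), ∇φ = (-5.216, 44.256) → (-0.416, 4.384) − 0.2·(-5.216, 44.256) = (0.6272, -4.4672)
∂φ/∂x at (0.6272, -4.4672) = 5.7216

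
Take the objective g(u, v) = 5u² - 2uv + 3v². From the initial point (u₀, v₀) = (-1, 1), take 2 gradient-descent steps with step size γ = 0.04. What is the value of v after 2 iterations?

0.4752

∇g = (10u - 2v, -2u + 6v)
Step 1: at (-1, 1), ∇g = (-12, 8) → (-1, 1) − 0.04·(-12, 8) = (-0.52, 0.68)
Step 2: at (-0.52, 0.68), ∇g = (-6.56, 5.12) → (-0.52, 0.68) − 0.04·(-6.56, 5.12) = (-0.2576, 0.4752)
v = 0.4752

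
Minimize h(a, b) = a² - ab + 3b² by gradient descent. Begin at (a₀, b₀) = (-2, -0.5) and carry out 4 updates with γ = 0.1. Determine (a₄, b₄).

(-0.923, -0.21845)

∇h = (2a - b, -a + 6b)
(a₁, b₁) = (-2, -0.5) − 0.1·(-3.5, -1) = (-1.65, -0.4)
(a₂, b₂) = (-1.65, -0.4) − 0.1·(-2.9, -0.75) = (-1.36, -0.325)
(a₃, b₃) = (-1.36, -0.325) − 0.1·(-2.395, -0.59) = (-1.1205, -0.266)
(a₄, b₄) = (-1.1205, -0.266) − 0.1·(-1.975, -0.4755) = (-0.923, -0.21845)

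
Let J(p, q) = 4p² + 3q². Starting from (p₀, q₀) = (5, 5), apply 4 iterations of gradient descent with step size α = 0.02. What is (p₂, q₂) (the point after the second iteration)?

∇J = (8p, 6q)
(p₁, q₁) = (5, 5) − 0.02·(40, 30) = (4.2, 4.4)
(p₂, q₂) = (4.2, 4.4) − 0.02·(33.6, 26.4) = (3.528, 3.872)

(3.528, 3.872)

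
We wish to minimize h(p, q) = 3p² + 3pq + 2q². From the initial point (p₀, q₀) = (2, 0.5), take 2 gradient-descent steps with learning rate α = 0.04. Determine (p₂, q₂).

(1.088, -0.024)

∇h = (6p + 3q, 3p + 4q)
(p₁, q₁) = (2, 0.5) − 0.04·(13.5, 8) = (1.46, 0.18)
(p₂, q₂) = (1.46, 0.18) − 0.04·(9.3, 5.1) = (1.088, -0.024)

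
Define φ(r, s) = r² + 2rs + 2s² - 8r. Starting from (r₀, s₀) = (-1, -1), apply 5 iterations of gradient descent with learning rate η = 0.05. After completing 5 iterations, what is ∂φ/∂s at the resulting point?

0.92394

∇φ = (2r + 2s - 8, 2r + 4s)
Step 1: at (-1, -1), ∇φ = (-12, -6) → (-1, -1) − 0.05·(-12, -6) = (-0.4, -0.7)
Step 2: at (-0.4, -0.7), ∇φ = (-10.2, -3.6) → (-0.4, -0.7) − 0.05·(-10.2, -3.6) = (0.11, -0.52)
Step 3: at (0.11, -0.52), ∇φ = (-8.82, -1.86) → (0.11, -0.52) − 0.05·(-8.82, -1.86) = (0.551, -0.427)
Step 4: at (0.551, -0.427), ∇φ = (-7.752, -0.606) → (0.551, -0.427) − 0.05·(-7.752, -0.606) = (0.9386, -0.3967)
Step 5: at (0.9386, -0.3967), ∇φ = (-6.9162, 0.2904) → (0.9386, -0.3967) − 0.05·(-6.9162, 0.2904) = (1.28441, -0.41122)
∂φ/∂s at (1.28441, -0.41122) = 0.92394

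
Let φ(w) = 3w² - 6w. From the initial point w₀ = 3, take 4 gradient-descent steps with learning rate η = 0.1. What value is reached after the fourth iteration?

φ′(w) = 6w - 6
Step 1: φ′(3) = 12; w₁ = 3 − 0.1·12 = 1.8
Step 2: φ′(1.8) = 4.8; w₂ = 1.8 − 0.1·4.8 = 1.32
Step 3: φ′(1.32) = 1.92; w₃ = 1.32 − 0.1·1.92 = 1.128
Step 4: φ′(1.128) = 0.768; w₄ = 1.128 − 0.1·0.768 = 1.0512

1.0512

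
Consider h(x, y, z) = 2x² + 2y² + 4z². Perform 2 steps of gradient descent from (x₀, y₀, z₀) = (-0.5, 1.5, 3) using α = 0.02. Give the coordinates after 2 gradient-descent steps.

∇h = (4x, 4y, 8z)
Step 1: at (-0.5, 1.5, 3), ∇h = (-2, 6, 24) → (-0.5, 1.5, 3) − 0.02·(-2, 6, 24) = (-0.46, 1.38, 2.52)
Step 2: at (-0.46, 1.38, 2.52), ∇h = (-1.84, 5.52, 20.16) → (-0.46, 1.38, 2.52) − 0.02·(-1.84, 5.52, 20.16) = (-0.4232, 1.2696, 2.1168)

(-0.4232, 1.2696, 2.1168)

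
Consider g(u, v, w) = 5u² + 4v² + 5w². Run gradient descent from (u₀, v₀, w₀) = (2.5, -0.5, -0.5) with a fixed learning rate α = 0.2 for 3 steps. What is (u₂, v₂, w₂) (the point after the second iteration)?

(2.5, -0.18, -0.5)

∇g = (10u, 8v, 10w)
(u₁, v₁, w₁) = (2.5, -0.5, -0.5) − 0.2·(25, -4, -5) = (-2.5, 0.3, 0.5)
(u₂, v₂, w₂) = (-2.5, 0.3, 0.5) − 0.2·(-25, 2.4, 5) = (2.5, -0.18, -0.5)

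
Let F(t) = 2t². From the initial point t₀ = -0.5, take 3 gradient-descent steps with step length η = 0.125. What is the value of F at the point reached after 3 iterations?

F′(t) = 4t
t₁ = -0.5 − 0.125·(-2) = -0.25
t₂ = -0.25 − 0.125·(-1) = -0.125
t₃ = -0.125 − 0.125·(-0.5) = -0.0625
F(-0.0625) = 0.0078125

0.0078125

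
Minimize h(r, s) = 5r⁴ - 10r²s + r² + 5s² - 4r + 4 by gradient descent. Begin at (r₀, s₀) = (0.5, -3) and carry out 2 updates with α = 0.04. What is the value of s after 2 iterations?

∇h = (20r³ - 20rs + 2r - 4, -10r² + 10s)
(r₁, s₁) = (0.5, -3) − 0.04·(29.5, -32.5) = (-0.68, -1.7)
(r₂, s₂) = (-0.68, -1.7) − 0.04·(-34.76864, -21.624) = (0.7107456, -0.83504)
s = -0.83504

-0.83504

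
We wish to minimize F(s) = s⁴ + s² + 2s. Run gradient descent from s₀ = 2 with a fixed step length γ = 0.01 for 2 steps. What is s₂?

F′(s) = 4s³ + 2s + 2
s₁ = 2 − 0.01·38 = 1.62
s₂ = 1.62 − 0.01·22.246112 = 1.39753888

1.39753888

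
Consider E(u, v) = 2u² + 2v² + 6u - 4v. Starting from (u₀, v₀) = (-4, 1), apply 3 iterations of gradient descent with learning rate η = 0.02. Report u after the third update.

∇E = (4u + 6, 4v - 4)
Step 1: at (-4, 1), ∇E = (-10, 0) → (-4, 1) − 0.02·(-10, 0) = (-3.8, 1)
Step 2: at (-3.8, 1), ∇E = (-9.2, 0) → (-3.8, 1) − 0.02·(-9.2, 0) = (-3.616, 1)
Step 3: at (-3.616, 1), ∇E = (-8.464, 0) → (-3.616, 1) − 0.02·(-8.464, 0) = (-3.44672, 1)
u = -3.44672

-3.44672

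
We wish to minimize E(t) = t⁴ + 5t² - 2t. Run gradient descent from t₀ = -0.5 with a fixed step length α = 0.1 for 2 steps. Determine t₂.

0.19375

E′(t) = 4t³ + 10t - 2
t₁ = -0.5 − 0.1·(-7.5) = 0.25
t₂ = 0.25 − 0.1·0.5625 = 0.19375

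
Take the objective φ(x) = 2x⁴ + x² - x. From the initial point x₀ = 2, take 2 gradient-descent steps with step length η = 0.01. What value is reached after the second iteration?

φ′(x) = 8x³ + 2x - 1
Step 1: φ′(2) = 67; x₁ = 2 − 0.01·67 = 1.33
Step 2: φ′(1.33) = 20.481096; x₂ = 1.33 − 0.01·20.481096 = 1.12518904

1.12518904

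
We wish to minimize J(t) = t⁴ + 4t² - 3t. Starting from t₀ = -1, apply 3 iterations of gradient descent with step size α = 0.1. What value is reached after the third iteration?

J′(t) = 4t³ + 8t - 3
t₁ = -1 − 0.1·(-15) = 0.5
t₂ = 0.5 − 0.1·1.5 = 0.35
t₃ = 0.35 − 0.1·(-0.0285) = 0.35285

0.35285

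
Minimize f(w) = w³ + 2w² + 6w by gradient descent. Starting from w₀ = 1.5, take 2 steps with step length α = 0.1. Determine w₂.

-0.8671875

f′(w) = 3w² + 4w + 6
Step 1: f′(1.5) = 18.75; w₁ = 1.5 − 0.1·18.75 = -0.375
Step 2: f′(-0.375) = 4.921875; w₂ = -0.375 − 0.1·4.921875 = -0.8671875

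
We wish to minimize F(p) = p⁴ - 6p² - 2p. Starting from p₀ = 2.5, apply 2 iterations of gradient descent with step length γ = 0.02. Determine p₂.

F′(p) = 4p³ - 12p - 2
p₁ = 2.5 − 0.02·30.5 = 1.89
p₂ = 1.89 − 0.02·2.325076 = 1.84349848

1.84349848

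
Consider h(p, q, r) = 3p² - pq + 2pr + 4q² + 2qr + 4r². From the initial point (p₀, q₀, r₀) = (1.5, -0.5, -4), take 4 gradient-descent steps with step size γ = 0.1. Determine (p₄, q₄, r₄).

(0.31335, 0.19195, -0.2428)

∇h = (6p - q + 2r, -p + 8q + 2r, 2p + 2q + 8r)
(p₁, q₁, r₁) = (1.5, -0.5, -4) − 0.1·(1.5, -13.5, -30) = (1.35, 0.85, -1)
(p₂, q₂, r₂) = (1.35, 0.85, -1) − 0.1·(5.25, 3.45, -3.6) = (0.825, 0.505, -0.64)
(p₃, q₃, r₃) = (0.825, 0.505, -0.64) − 0.1·(3.165, 1.935, -2.46) = (0.5085, 0.3115, -0.394)
(p₄, q₄, r₄) = (0.5085, 0.3115, -0.394) − 0.1·(1.9515, 1.1955, -1.512) = (0.31335, 0.19195, -0.2428)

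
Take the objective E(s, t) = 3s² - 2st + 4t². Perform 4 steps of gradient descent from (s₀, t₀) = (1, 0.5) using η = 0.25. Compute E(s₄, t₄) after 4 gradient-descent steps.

0.4013671875

∇E = (6s - 2t, -2s + 8t)
Step 1: at (1, 0.5), ∇E = (5, 2) → (1, 0.5) − 0.25·(5, 2) = (-0.25, 0)
Step 2: at (-0.25, 0), ∇E = (-1.5, 0.5) → (-0.25, 0) − 0.25·(-1.5, 0.5) = (0.125, -0.125)
Step 3: at (0.125, -0.125), ∇E = (1, -1.25) → (0.125, -0.125) − 0.25·(1, -1.25) = (-0.125, 0.1875)
Step 4: at (-0.125, 0.1875), ∇E = (-1.125, 1.75) → (-0.125, 0.1875) − 0.25·(-1.125, 1.75) = (0.15625, -0.25)
E(0.15625, -0.25) = 0.4013671875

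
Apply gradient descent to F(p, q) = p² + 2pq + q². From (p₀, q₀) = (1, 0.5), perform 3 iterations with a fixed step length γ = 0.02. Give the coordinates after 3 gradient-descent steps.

(0.834016, 0.334016)

∇F = (2p + 2q, 2p + 2q)
(p₁, q₁) = (1, 0.5) − 0.02·(3, 3) = (0.94, 0.44)
(p₂, q₂) = (0.94, 0.44) − 0.02·(2.76, 2.76) = (0.8848, 0.3848)
(p₃, q₃) = (0.8848, 0.3848) − 0.02·(2.5392, 2.5392) = (0.834016, 0.334016)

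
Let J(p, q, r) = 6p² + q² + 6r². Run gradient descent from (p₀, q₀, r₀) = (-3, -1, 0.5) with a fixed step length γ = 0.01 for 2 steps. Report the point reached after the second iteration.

∇J = (12p, 2q, 12r)
Step 1: at (-3, -1, 0.5), ∇J = (-36, -2, 6) → (-3, -1, 0.5) − 0.01·(-36, -2, 6) = (-2.64, -0.98, 0.44)
Step 2: at (-2.64, -0.98, 0.44), ∇J = (-31.68, -1.96, 5.28) → (-2.64, -0.98, 0.44) − 0.01·(-31.68, -1.96, 5.28) = (-2.3232, -0.9604, 0.3872)

(-2.3232, -0.9604, 0.3872)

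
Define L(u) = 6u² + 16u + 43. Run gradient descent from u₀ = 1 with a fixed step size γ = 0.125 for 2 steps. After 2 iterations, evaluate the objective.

34.375

L′(u) = 12u + 16
u₁ = 1 − 0.125·28 = -2.5
u₂ = -2.5 − 0.125·(-14) = -0.75
L(-0.75) = 34.375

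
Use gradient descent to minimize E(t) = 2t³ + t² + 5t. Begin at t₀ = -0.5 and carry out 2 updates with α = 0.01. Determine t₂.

-0.6123815

E′(t) = 6t² + 2t + 5
t₁ = -0.5 − 0.01·5.5 = -0.555
t₂ = -0.555 − 0.01·5.73815 = -0.6123815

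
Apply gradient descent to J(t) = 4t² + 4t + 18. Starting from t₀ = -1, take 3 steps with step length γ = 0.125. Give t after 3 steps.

-0.5

J′(t) = 8t + 4
Step 1: J′(-1) = -4; t₁ = -1 − 0.125·(-4) = -0.5
Step 2: J′(-0.5) = 0; t₂ = -0.5 − 0.125·0 = -0.5
Step 3: J′(-0.5) = 0; t₃ = -0.5 − 0.125·0 = -0.5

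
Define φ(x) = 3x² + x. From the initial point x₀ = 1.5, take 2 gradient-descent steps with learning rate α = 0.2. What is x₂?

φ′(x) = 6x + 1
x₁ = 1.5 − 0.2·10 = -0.5
x₂ = -0.5 − 0.2·(-2) = -0.1

-0.1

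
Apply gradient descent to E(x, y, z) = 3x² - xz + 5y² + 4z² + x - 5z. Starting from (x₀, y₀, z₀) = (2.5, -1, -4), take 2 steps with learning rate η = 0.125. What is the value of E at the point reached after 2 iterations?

∇E = (6x - z + 1, 10y, -x + 8z - 5)
Step 1: at (2.5, -1, -4), ∇E = (20, -10, -39.5) → (2.5, -1, -4) − 0.125·(20, -10, -39.5) = (0, 0.25, 0.9375)
Step 2: at (0, 0.25, 0.9375), ∇E = (0.0625, 2.5, 2.5) → (0, 0.25, 0.9375) − 0.125·(0.0625, 2.5, 2.5) = (-0.0078125, -0.0625, 0.625)
E(-0.0078125, -0.0625, 0.625) = -1.54571533203125

-1.54571533203125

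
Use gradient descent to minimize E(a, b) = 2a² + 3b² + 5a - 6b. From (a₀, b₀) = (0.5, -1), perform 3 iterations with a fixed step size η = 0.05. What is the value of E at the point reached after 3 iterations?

∇E = (4a + 5, 6b - 6)
(a₁, b₁) = (0.5, -1) − 0.05·(7, -12) = (0.15, -0.4)
(a₂, b₂) = (0.15, -0.4) − 0.05·(5.6, -8.4) = (-0.13, 0.02)
(a₃, b₃) = (-0.13, 0.02) − 0.05·(4.48, -5.88) = (-0.354, 0.314)
E(-0.354, 0.314) = -3.10758

-3.10758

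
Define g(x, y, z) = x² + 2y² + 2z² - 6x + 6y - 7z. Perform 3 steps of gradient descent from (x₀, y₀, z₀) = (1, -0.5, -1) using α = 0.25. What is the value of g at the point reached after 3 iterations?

-19.5625

∇g = (2x - 6, 4y + 6, 4z - 7)
Step 1: at (1, -0.5, -1), ∇g = (-4, 4, -11) → (1, -0.5, -1) − 0.25·(-4, 4, -11) = (2, -1.5, 1.75)
Step 2: at (2, -1.5, 1.75), ∇g = (-2, 0, 0) → (2, -1.5, 1.75) − 0.25·(-2, 0, 0) = (2.5, -1.5, 1.75)
Step 3: at (2.5, -1.5, 1.75), ∇g = (-1, 0, 0) → (2.5, -1.5, 1.75) − 0.25·(-1, 0, 0) = (2.75, -1.5, 1.75)
g(2.75, -1.5, 1.75) = -19.5625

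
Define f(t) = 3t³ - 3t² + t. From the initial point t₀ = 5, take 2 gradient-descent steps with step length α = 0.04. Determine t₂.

-6.465216

f′(t) = 9t² - 6t + 1
Step 1: f′(5) = 196; t₁ = 5 − 0.04·196 = -2.84
Step 2: f′(-2.84) = 90.6304; t₂ = -2.84 − 0.04·90.6304 = -6.465216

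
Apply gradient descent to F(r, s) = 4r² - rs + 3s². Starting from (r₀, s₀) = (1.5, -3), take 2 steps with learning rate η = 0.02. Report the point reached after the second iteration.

∇F = (8r - s, -r + 6s)
(r₁, s₁) = (1.5, -3) − 0.02·(15, -19.5) = (1.2, -2.61)
(r₂, s₂) = (1.2, -2.61) − 0.02·(12.21, -16.86) = (0.9558, -2.2728)

(0.9558, -2.2728)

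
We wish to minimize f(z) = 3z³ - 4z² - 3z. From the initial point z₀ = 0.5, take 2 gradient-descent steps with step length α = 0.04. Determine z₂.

f′(z) = 9z² - 8z - 3
Step 1: f′(0.5) = -4.75; z₁ = 0.5 − 0.04·(-4.75) = 0.69
Step 2: f′(0.69) = -4.2351; z₂ = 0.69 − 0.04·(-4.2351) = 0.859404

0.859404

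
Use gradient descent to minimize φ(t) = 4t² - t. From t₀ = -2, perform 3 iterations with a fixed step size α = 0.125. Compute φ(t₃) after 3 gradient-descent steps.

-0.0625

φ′(t) = 8t - 1
Step 1: φ′(-2) = -17; t₁ = -2 − 0.125·(-17) = 0.125
Step 2: φ′(0.125) = 0; t₂ = 0.125 − 0.125·0 = 0.125
Step 3: φ′(0.125) = 0; t₃ = 0.125 − 0.125·0 = 0.125
φ(0.125) = -0.0625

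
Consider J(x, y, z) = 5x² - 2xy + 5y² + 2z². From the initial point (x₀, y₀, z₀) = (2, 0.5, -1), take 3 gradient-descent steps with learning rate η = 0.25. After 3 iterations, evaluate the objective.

444.5

∇J = (10x - 2y, -2x + 10y, 4z)
Step 1: at (2, 0.5, -1), ∇J = (19, 1, -4) → (2, 0.5, -1) − 0.25·(19, 1, -4) = (-2.75, 0.25, 0)
Step 2: at (-2.75, 0.25, 0), ∇J = (-28, 8, 0) → (-2.75, 0.25, 0) − 0.25·(-28, 8, 0) = (4.25, -1.75, 0)
Step 3: at (4.25, -1.75, 0), ∇J = (46, -26, 0) → (4.25, -1.75, 0) − 0.25·(46, -26, 0) = (-7.25, 4.75, 0)
J(-7.25, 4.75, 0) = 444.5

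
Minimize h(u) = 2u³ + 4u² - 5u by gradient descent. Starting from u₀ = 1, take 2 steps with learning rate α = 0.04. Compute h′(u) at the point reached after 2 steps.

1.024711888896

h′(u) = 6u² + 8u - 5
Step 1: h′(1) = 9; u₁ = 1 − 0.04·9 = 0.64
Step 2: h′(0.64) = 2.5776; u₂ = 0.64 − 0.04·2.5776 = 0.536896
h′(u) at (0.536896) = 1.024711888896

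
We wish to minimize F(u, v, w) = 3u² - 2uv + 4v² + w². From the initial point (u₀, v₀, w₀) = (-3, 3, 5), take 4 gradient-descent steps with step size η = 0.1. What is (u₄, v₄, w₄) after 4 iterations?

∇F = (6u - 2v, -2u + 8v, 2w)
(u₁, v₁, w₁) = (-3, 3, 5) − 0.1·(-24, 30, 10) = (-0.6, 0, 4)
(u₂, v₂, w₂) = (-0.6, 0, 4) − 0.1·(-3.6, 1.2, 8) = (-0.24, -0.12, 3.2)
(u₃, v₃, w₃) = (-0.24, -0.12, 3.2) − 0.1·(-1.2, -0.48, 6.4) = (-0.12, -0.072, 2.56)
(u₄, v₄, w₄) = (-0.12, -0.072, 2.56) − 0.1·(-0.576, -0.336, 5.12) = (-0.0624, -0.0384, 2.048)

(-0.0624, -0.0384, 2.048)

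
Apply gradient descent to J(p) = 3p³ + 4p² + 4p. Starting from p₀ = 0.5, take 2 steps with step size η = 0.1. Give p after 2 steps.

J′(p) = 9p² + 8p + 4
Step 1: J′(0.5) = 10.25; p₁ = 0.5 − 0.1·10.25 = -0.525
Step 2: J′(-0.525) = 2.280625; p₂ = -0.525 − 0.1·2.280625 = -0.7530625

-0.7530625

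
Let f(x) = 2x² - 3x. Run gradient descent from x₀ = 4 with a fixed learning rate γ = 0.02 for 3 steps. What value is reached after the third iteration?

3.280736

f′(x) = 4x - 3
x₁ = 4 − 0.02·13 = 3.74
x₂ = 3.74 − 0.02·11.96 = 3.5008
x₃ = 3.5008 − 0.02·11.0032 = 3.280736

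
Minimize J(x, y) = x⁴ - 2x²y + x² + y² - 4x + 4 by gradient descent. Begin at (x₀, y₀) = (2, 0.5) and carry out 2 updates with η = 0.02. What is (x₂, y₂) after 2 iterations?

∇J = (4x³ - 4xy + 2x - 4, -2x² + 2y)
(x₁, y₁) = (2, 0.5) − 0.02·(28, -7) = (1.44, 0.64)
(x₂, y₂) = (1.44, 0.64) − 0.02·(7.137536, -2.8672) = (1.29724928, 0.697344)

(1.29724928, 0.697344)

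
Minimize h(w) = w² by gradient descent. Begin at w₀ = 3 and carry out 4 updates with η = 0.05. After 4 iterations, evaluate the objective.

3.87420489

h′(w) = 2w
Step 1: h′(3) = 6; w₁ = 3 − 0.05·6 = 2.7
Step 2: h′(2.7) = 5.4; w₂ = 2.7 − 0.05·5.4 = 2.43
Step 3: h′(2.43) = 4.86; w₃ = 2.43 − 0.05·4.86 = 2.187
Step 4: h′(2.187) = 4.374; w₄ = 2.187 − 0.05·4.374 = 1.9683
h(1.9683) = 3.87420489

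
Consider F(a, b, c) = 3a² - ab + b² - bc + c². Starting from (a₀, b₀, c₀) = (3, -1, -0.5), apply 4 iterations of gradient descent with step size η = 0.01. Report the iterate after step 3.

(2.464811, -0.873221, -0.498687)

∇F = (6a - b, -a + 2b - c, -b + 2c)
Step 1: at (3, -1, -0.5), ∇F = (19, -4.5, 0) → (3, -1, -0.5) − 0.01·(19, -4.5, 0) = (2.81, -0.955, -0.5)
Step 2: at (2.81, -0.955, -0.5), ∇F = (17.815, -4.22, -0.045) → (2.81, -0.955, -0.5) − 0.01·(17.815, -4.22, -0.045) = (2.63185, -0.9128, -0.49955)
Step 3: at (2.63185, -0.9128, -0.49955), ∇F = (16.7039, -3.9579, -0.0863) → (2.63185, -0.9128, -0.49955) − 0.01·(16.7039, -3.9579, -0.0863) = (2.464811, -0.873221, -0.498687)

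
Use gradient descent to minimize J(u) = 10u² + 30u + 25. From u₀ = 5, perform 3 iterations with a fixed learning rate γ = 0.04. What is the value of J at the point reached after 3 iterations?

J′(u) = 20u + 30
Step 1: J′(5) = 130; u₁ = 5 − 0.04·130 = -0.2
Step 2: J′(-0.2) = 26; u₂ = -0.2 − 0.04·26 = -1.24
Step 3: J′(-1.24) = 5.2; u₃ = -1.24 − 0.04·5.2 = -1.448
J(-1.448) = 2.52704

2.52704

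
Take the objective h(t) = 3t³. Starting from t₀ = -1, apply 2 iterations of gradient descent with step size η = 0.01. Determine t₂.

h′(t) = 9t²
Step 1: h′(-1) = 9; t₁ = -1 − 0.01·9 = -1.09
Step 2: h′(-1.09) = 10.6929; t₂ = -1.09 − 0.01·10.6929 = -1.196929

-1.196929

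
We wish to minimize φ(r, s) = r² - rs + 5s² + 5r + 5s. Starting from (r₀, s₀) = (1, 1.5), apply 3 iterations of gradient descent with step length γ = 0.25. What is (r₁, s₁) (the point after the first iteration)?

(-0.375, -3.25)

∇φ = (2r - s + 5, -r + 10s + 5)
Step 1: at (1, 1.5), ∇φ = (5.5, 19) → (1, 1.5) − 0.25·(5.5, 19) = (-0.375, -3.25)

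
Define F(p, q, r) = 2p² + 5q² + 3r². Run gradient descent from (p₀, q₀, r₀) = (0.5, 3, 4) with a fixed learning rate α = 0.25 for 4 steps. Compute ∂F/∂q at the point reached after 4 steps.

∇F = (4p, 10q, 6r)
(p₁, q₁, r₁) = (0.5, 3, 4) − 0.25·(2, 30, 24) = (0, -4.5, -2)
(p₂, q₂, r₂) = (0, -4.5, -2) − 0.25·(0, -45, -12) = (0, 6.75, 1)
(p₃, q₃, r₃) = (0, 6.75, 1) − 0.25·(0, 67.5, 6) = (0, -10.125, -0.5)
(p₄, q₄, r₄) = (0, -10.125, -0.5) − 0.25·(0, -101.25, -3) = (0, 15.1875, 0.25)
∂F/∂q at (0, 15.1875, 0.25) = 151.875

151.875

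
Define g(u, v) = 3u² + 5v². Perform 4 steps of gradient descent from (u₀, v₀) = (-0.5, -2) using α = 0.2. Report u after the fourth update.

-0.0008

∇g = (6u, 10v)
(u₁, v₁) = (-0.5, -2) − 0.2·(-3, -20) = (0.1, 2)
(u₂, v₂) = (0.1, 2) − 0.2·(0.6, 20) = (-0.02, -2)
(u₃, v₃) = (-0.02, -2) − 0.2·(-0.12, -20) = (0.004, 2)
(u₄, v₄) = (0.004, 2) − 0.2·(0.024, 20) = (-0.0008, -2)
u = -0.0008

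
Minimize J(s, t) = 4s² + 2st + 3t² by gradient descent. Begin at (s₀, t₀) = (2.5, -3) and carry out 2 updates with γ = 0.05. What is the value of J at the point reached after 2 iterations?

12.109025

∇J = (8s + 2t, 2s + 6t)
(s₁, t₁) = (2.5, -3) − 0.05·(14, -13) = (1.8, -2.35)
(s₂, t₂) = (1.8, -2.35) − 0.05·(9.7, -10.5) = (1.315, -1.825)
J(1.315, -1.825) = 12.109025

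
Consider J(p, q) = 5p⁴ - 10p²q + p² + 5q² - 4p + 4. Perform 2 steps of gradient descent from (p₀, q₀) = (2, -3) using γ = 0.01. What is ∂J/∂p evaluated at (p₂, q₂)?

-15.93364928512

∇J = (20p³ - 20pq + 2p - 4, -10p² + 10q)
(p₁, q₁) = (2, -3) − 0.01·(280, -70) = (-0.8, -2.3)
(p₂, q₂) = (-0.8, -2.3) − 0.01·(-52.64, -29.4) = (-0.2736, -2.006)
∂J/∂p at (-0.2736, -2.006) = -15.93364928512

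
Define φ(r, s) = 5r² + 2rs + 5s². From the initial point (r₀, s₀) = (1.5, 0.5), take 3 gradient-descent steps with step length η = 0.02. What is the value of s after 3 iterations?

∇φ = (10r + 2s, 2r + 10s)
(r₁, s₁) = (1.5, 0.5) − 0.02·(16, 8) = (1.18, 0.34)
(r₂, s₂) = (1.18, 0.34) − 0.02·(12.48, 5.76) = (0.9304, 0.2248)
(r₃, s₃) = (0.9304, 0.2248) − 0.02·(9.7536, 4.1088) = (0.735328, 0.142624)
s = 0.142624

0.142624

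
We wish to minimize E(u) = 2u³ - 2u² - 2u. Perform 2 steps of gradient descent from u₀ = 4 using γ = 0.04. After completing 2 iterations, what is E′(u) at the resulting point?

E′(u) = 6u² - 4u - 2
Step 1: E′(4) = 78; u₁ = 4 − 0.04·78 = 0.88
Step 2: E′(0.88) = -0.8736; u₂ = 0.88 − 0.04·(-0.8736) = 0.914944
E′(u) at (0.914944) = -0.637040861184

-0.637040861184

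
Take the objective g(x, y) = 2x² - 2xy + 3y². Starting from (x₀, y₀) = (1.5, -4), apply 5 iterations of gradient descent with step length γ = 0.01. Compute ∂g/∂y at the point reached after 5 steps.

∇g = (4x - 2y, -2x + 6y)
(x₁, y₁) = (1.5, -4) − 0.01·(14, -27) = (1.36, -3.73)
(x₂, y₂) = (1.36, -3.73) − 0.01·(12.9, -25.1) = (1.231, -3.479)
(x₃, y₃) = (1.231, -3.479) − 0.01·(11.882, -23.336) = (1.11218, -3.24564)
(x₄, y₄) = (1.11218, -3.24564) − 0.01·(10.94, -21.6982) = (1.00278, -3.028658)
(x₅, y₅) = (1.00278, -3.028658) − 0.01·(10.068436, -20.177508) = (0.90209564, -2.82688292)
∂g/∂y at (0.90209564, -2.82688292) = -18.7654888

-18.7654888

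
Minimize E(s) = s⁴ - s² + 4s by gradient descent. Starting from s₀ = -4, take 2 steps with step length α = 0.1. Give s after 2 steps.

E′(s) = 4s³ - 2s + 4
s₁ = -4 − 0.1·(-244) = 20.4
s₂ = 20.4 − 0.1·33921.856 = -3371.7856

-3371.7856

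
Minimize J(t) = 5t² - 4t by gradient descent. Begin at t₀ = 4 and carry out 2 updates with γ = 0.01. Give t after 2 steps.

3.316

J′(t) = 10t - 4
Step 1: J′(4) = 36; t₁ = 4 − 0.01·36 = 3.64
Step 2: J′(3.64) = 32.4; t₂ = 3.64 − 0.01·32.4 = 3.316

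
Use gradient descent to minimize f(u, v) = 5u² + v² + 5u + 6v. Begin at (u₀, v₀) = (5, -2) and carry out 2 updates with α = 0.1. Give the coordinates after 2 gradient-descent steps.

∇f = (10u + 5, 2v + 6)
(u₁, v₁) = (5, -2) − 0.1·(55, 2) = (-0.5, -2.2)
(u₂, v₂) = (-0.5, -2.2) − 0.1·(0, 1.6) = (-0.5, -2.36)

(-0.5, -2.36)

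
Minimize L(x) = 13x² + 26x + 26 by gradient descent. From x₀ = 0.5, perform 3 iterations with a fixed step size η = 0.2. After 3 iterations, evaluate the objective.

160567.178512

L′(x) = 26x + 26
Step 1: L′(0.5) = 39; x₁ = 0.5 − 0.2·39 = -7.3
Step 2: L′(-7.3) = -163.8; x₂ = -7.3 − 0.2·(-163.8) = 25.46
Step 3: L′(25.46) = 687.96; x₃ = 25.46 − 0.2·687.96 = -112.132
L(-112.132) = 160567.178512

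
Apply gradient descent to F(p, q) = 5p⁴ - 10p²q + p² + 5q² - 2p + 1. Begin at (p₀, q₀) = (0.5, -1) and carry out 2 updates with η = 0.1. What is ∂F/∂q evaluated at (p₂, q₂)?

∇F = (20p³ - 20pq + 2p - 2, -10p² + 10q)
Step 1: at (0.5, -1), ∇F = (11.5, -12.5) → (0.5, -1) − 0.1·(11.5, -12.5) = (-0.65, 0.25)
Step 2: at (-0.65, 0.25), ∇F = (-5.5425, -1.725) → (-0.65, 0.25) − 0.1·(-5.5425, -1.725) = (-0.09575, 0.4225)
∂F/∂q at (-0.09575, 0.4225) = 4.133319375

4.133319375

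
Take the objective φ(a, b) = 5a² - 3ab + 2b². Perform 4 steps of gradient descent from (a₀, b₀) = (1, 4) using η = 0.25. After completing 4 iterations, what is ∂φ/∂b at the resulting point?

∇φ = (10a - 3b, -3a + 4b)
Step 1: at (1, 4), ∇φ = (-2, 13) → (1, 4) − 0.25·(-2, 13) = (1.5, 0.75)
Step 2: at (1.5, 0.75), ∇φ = (12.75, -1.5) → (1.5, 0.75) − 0.25·(12.75, -1.5) = (-1.6875, 1.125)
Step 3: at (-1.6875, 1.125), ∇φ = (-20.25, 9.5625) → (-1.6875, 1.125) − 0.25·(-20.25, 9.5625) = (3.375, -1.265625)
Step 4: at (3.375, -1.265625), ∇φ = (37.546875, -15.1875) → (3.375, -1.265625) − 0.25·(37.546875, -15.1875) = (-6.01171875, 2.53125)
∂φ/∂b at (-6.01171875, 2.53125) = 28.16015625

28.16015625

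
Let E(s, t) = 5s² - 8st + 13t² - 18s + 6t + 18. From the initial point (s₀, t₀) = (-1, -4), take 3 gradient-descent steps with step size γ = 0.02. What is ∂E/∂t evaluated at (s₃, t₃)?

∇E = (10s - 8t - 18, -8s + 26t + 6)
(s₁, t₁) = (-1, -4) − 0.02·(4, -90) = (-1.08, -2.2)
(s₂, t₂) = (-1.08, -2.2) − 0.02·(-11.2, -42.56) = (-0.856, -1.3488)
(s₃, t₃) = (-0.856, -1.3488) − 0.02·(-15.7696, -22.2208) = (-0.540608, -0.904384)
∂E/∂t at (-0.540608, -0.904384) = -13.18912

-13.18912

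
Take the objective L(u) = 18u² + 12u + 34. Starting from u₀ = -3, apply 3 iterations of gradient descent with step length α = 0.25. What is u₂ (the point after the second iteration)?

L′(u) = 36u + 12
u₁ = -3 − 0.25·(-96) = 21
u₂ = 21 − 0.25·768 = -171

-171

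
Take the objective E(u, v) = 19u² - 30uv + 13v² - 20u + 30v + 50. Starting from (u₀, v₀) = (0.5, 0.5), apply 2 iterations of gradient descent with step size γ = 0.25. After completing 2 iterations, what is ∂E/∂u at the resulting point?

-4996

∇E = (38u - 30v - 20, -30u + 26v + 30)
Step 1: at (0.5, 0.5), ∇E = (-16, 28) → (0.5, 0.5) − 0.25·(-16, 28) = (4.5, -6.5)
Step 2: at (4.5, -6.5), ∇E = (346, -274) → (4.5, -6.5) − 0.25·(346, -274) = (-82, 62)
∂E/∂u at (-82, 62) = -4996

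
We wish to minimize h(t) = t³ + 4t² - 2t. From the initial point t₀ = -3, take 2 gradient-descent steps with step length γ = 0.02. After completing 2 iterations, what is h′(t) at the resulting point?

h′(t) = 3t² + 8t - 2
t₁ = -3 − 0.02·1 = -3.02
t₂ = -3.02 − 0.02·1.2012 = -3.044024
h′(t) at (-3.044024) = 1.446054337728

1.446054337728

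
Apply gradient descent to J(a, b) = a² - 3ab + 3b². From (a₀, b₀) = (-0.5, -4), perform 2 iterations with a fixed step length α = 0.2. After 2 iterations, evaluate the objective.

3.8064

∇J = (2a - 3b, -3a + 6b)
Step 1: at (-0.5, -4), ∇J = (11, -22.5) → (-0.5, -4) − 0.2·(11, -22.5) = (-2.7, 0.5)
Step 2: at (-2.7, 0.5), ∇J = (-6.9, 11.1) → (-2.7, 0.5) − 0.2·(-6.9, 11.1) = (-1.32, -1.72)
J(-1.32, -1.72) = 3.8064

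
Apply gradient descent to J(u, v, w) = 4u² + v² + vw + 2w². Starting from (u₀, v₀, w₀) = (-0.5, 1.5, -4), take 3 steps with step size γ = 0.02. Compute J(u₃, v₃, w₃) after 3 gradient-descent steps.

∇J = (8u, 2v + w, v + 4w)
(u₁, v₁, w₁) = (-0.5, 1.5, -4) − 0.02·(-4, -1, -14.5) = (-0.42, 1.52, -3.71)
(u₂, v₂, w₂) = (-0.42, 1.52, -3.71) − 0.02·(-3.36, -0.67, -13.32) = (-0.3528, 1.5334, -3.4436)
(u₃, v₃, w₃) = (-0.3528, 1.5334, -3.4436) − 0.02·(-2.8224, -0.3768, -12.241) = (-0.296352, 1.540936, -3.19878)
J(-0.296352, 1.540936, -3.19878) = 18.261053506432

18.261053506432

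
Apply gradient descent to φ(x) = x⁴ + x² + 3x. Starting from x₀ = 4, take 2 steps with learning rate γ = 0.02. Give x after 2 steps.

φ′(x) = 4x³ + 2x + 3
Step 1: φ′(4) = 267; x₁ = 4 − 0.02·267 = -1.34
Step 2: φ′(-1.34) = -9.304416; x₂ = -1.34 − 0.02·(-9.304416) = -1.15391168

-1.15391168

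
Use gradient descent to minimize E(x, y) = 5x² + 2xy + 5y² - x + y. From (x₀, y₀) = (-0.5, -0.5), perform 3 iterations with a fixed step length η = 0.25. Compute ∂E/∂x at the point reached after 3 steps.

49

∇E = (10x + 2y - 1, 2x + 10y + 1)
(x₁, y₁) = (-0.5, -0.5) − 0.25·(-7, -5) = (1.25, 0.75)
(x₂, y₂) = (1.25, 0.75) − 0.25·(13, 11) = (-2, -2)
(x₃, y₃) = (-2, -2) − 0.25·(-25, -23) = (4.25, 3.75)
∂E/∂x at (4.25, 3.75) = 49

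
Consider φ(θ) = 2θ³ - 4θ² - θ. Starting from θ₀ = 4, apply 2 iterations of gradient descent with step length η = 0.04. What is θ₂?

φ′(θ) = 6θ² - 8θ - 1
θ₁ = 4 − 0.04·63 = 1.48
θ₂ = 1.48 − 0.04·0.3024 = 1.467904

1.467904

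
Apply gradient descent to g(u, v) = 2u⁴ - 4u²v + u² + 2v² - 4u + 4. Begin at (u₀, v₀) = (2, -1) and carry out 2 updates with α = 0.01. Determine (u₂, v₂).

∇g = (8u³ - 8uv + 2u - 4, -4u² + 4v)
Step 1: at (2, -1), ∇g = (80, -20) → (2, -1) − 0.01·(80, -20) = (1.2, -0.8)
Step 2: at (1.2, -0.8), ∇g = (19.904, -8.96) → (1.2, -0.8) − 0.01·(19.904, -8.96) = (1.00096, -0.7104)

(1.00096, -0.7104)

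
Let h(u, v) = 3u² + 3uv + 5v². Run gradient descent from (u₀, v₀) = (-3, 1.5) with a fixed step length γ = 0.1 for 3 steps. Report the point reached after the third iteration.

(-0.5205, 0.279)

∇h = (6u + 3v, 3u + 10v)
(u₁, v₁) = (-3, 1.5) − 0.1·(-13.5, 6) = (-1.65, 0.9)
(u₂, v₂) = (-1.65, 0.9) − 0.1·(-7.2, 4.05) = (-0.93, 0.495)
(u₃, v₃) = (-0.93, 0.495) − 0.1·(-4.095, 2.16) = (-0.5205, 0.279)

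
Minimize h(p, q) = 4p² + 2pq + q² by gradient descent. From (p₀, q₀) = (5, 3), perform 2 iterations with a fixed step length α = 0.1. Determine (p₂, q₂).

∇h = (8p + 2q, 2p + 2q)
Step 1: at (5, 3), ∇h = (46, 16) → (5, 3) − 0.1·(46, 16) = (0.4, 1.4)
Step 2: at (0.4, 1.4), ∇h = (6, 3.6) → (0.4, 1.4) − 0.1·(6, 3.6) = (-0.2, 1.04)

(-0.2, 1.04)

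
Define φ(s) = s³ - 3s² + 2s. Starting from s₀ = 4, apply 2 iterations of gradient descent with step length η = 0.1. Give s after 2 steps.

1.452

φ′(s) = 3s² - 6s + 2
Step 1: φ′(4) = 26; s₁ = 4 − 0.1·26 = 1.4
Step 2: φ′(1.4) = -0.52; s₂ = 1.4 − 0.1·(-0.52) = 1.452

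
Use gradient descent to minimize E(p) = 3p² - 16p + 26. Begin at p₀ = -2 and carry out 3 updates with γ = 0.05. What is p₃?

E′(p) = 6p - 16
Step 1: E′(-2) = -28; p₁ = -2 − 0.05·(-28) = -0.6
Step 2: E′(-0.6) = -19.6; p₂ = -0.6 − 0.05·(-19.6) = 0.38
Step 3: E′(0.38) = -13.72; p₃ = 0.38 − 0.05·(-13.72) = 1.066

1.066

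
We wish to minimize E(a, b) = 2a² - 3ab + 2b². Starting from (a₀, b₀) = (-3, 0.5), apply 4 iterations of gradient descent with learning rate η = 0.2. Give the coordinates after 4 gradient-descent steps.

(-0.5568, -0.4672)

∇E = (4a - 3b, -3a + 4b)
Step 1: at (-3, 0.5), ∇E = (-13.5, 11) → (-3, 0.5) − 0.2·(-13.5, 11) = (-0.3, -1.7)
Step 2: at (-0.3, -1.7), ∇E = (3.9, -5.9) → (-0.3, -1.7) − 0.2·(3.9, -5.9) = (-1.08, -0.52)
Step 3: at (-1.08, -0.52), ∇E = (-2.76, 1.16) → (-1.08, -0.52) − 0.2·(-2.76, 1.16) = (-0.528, -0.752)
Step 4: at (-0.528, -0.752), ∇E = (0.144, -1.424) → (-0.528, -0.752) − 0.2·(0.144, -1.424) = (-0.5568, -0.4672)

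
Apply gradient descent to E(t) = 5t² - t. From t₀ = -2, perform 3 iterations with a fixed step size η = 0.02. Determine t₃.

-0.9752

E′(t) = 10t - 1
t₁ = -2 − 0.02·(-21) = -1.58
t₂ = -1.58 − 0.02·(-16.8) = -1.244
t₃ = -1.244 − 0.02·(-13.44) = -0.9752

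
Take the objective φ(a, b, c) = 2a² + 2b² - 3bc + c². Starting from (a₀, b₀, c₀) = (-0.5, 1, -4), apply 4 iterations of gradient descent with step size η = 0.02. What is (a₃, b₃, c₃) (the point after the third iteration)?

∇φ = (4a, 4b - 3c, -3b + 2c)
(a₁, b₁, c₁) = (-0.5, 1, -4) − 0.02·(-2, 16, -11) = (-0.46, 0.68, -3.78)
(a₂, b₂, c₂) = (-0.46, 0.68, -3.78) − 0.02·(-1.84, 14.06, -9.6) = (-0.4232, 0.3988, -3.588)
(a₃, b₃, c₃) = (-0.4232, 0.3988, -3.588) − 0.02·(-1.6928, 12.3592, -8.3724) = (-0.389344, 0.151616, -3.420552)

(-0.389344, 0.151616, -3.420552)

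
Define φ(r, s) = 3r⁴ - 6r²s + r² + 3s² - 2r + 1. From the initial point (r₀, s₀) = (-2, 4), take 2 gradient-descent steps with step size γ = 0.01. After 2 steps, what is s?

3.985816

∇φ = (12r³ - 12rs + 2r - 2, -6r² + 6s)
Step 1: at (-2, 4), ∇φ = (-6, 0) → (-2, 4) − 0.01·(-6, 0) = (-1.94, 4)
Step 2: at (-1.94, 4), ∇φ = (-0.376608, 1.4184) → (-1.94, 4) − 0.01·(-0.376608, 1.4184) = (-1.93623392, 3.985816)
s = 3.985816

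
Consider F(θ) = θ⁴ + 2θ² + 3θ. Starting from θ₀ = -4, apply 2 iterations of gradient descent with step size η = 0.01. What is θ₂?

-1.19767636

F′(θ) = 4θ³ + 4θ + 3
θ₁ = -4 − 0.01·(-269) = -1.31
θ₂ = -1.31 − 0.01·(-11.232364) = -1.19767636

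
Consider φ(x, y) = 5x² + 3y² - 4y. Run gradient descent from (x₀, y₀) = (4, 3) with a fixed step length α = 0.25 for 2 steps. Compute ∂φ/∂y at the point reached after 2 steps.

3.5

∇φ = (10x, 6y - 4)
(x₁, y₁) = (4, 3) − 0.25·(40, 14) = (-6, -0.5)
(x₂, y₂) = (-6, -0.5) − 0.25·(-60, -7) = (9, 1.25)
∂φ/∂y at (9, 1.25) = 3.5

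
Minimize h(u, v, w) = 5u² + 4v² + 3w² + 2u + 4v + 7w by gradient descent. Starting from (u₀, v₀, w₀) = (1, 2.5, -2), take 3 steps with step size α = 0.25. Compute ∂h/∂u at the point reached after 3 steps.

∇h = (10u + 2, 8v + 4, 6w + 7)
(u₁, v₁, w₁) = (1, 2.5, -2) − 0.25·(12, 24, -5) = (-2, -3.5, -0.75)
(u₂, v₂, w₂) = (-2, -3.5, -0.75) − 0.25·(-18, -24, 2.5) = (2.5, 2.5, -1.375)
(u₃, v₃, w₃) = (2.5, 2.5, -1.375) − 0.25·(27, 24, -1.25) = (-4.25, -3.5, -1.0625)
∂h/∂u at (-4.25, -3.5, -1.0625) = -40.5

-40.5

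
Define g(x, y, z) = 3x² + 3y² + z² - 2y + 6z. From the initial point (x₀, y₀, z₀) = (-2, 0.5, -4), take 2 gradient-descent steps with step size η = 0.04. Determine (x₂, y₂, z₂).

∇g = (6x, 6y - 2, 2z + 6)
(x₁, y₁, z₁) = (-2, 0.5, -4) − 0.04·(-12, 1, -2) = (-1.52, 0.46, -3.92)
(x₂, y₂, z₂) = (-1.52, 0.46, -3.92) − 0.04·(-9.12, 0.76, -1.84) = (-1.1552, 0.4296, -3.8464)

(-1.1552, 0.4296, -3.8464)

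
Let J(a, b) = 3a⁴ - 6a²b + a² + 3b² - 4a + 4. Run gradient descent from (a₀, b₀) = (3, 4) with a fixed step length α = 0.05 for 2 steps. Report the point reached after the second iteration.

(110.7686, 15.013)

∇J = (12a³ - 12ab + 2a - 4, -6a² + 6b)
Step 1: at (3, 4), ∇J = (182, -30) → (3, 4) − 0.05·(182, -30) = (-6.1, 5.5)
Step 2: at (-6.1, 5.5), ∇J = (-2337.372, -190.26) → (-6.1, 5.5) − 0.05·(-2337.372, -190.26) = (110.7686, 15.013)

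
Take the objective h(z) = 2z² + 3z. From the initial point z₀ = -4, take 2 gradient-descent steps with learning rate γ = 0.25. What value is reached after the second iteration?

-0.75

h′(z) = 4z + 3
z₁ = -4 − 0.25·(-13) = -0.75
z₂ = -0.75 − 0.25·0 = -0.75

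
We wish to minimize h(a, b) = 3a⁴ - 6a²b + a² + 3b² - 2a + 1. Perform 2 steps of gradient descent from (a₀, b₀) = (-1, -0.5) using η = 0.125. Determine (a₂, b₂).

∇h = (12a³ - 12ab + 2a - 2, -6a² + 6b)
(a₁, b₁) = (-1, -0.5) − 0.125·(-22, -9) = (1.75, 0.625)
(a₂, b₂) = (1.75, 0.625) − 0.125·(52.6875, -14.625) = (-4.8359375, 2.453125)

(-4.8359375, 2.453125)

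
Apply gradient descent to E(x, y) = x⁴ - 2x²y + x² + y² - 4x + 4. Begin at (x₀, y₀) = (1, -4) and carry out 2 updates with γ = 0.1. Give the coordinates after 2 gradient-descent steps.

∇E = (4x³ - 4xy + 2x - 4, -2x² + 2y)
Step 1: at (1, -4), ∇E = (18, -10) → (1, -4) − 0.1·(18, -10) = (-0.8, -3)
Step 2: at (-0.8, -3), ∇E = (-17.248, -7.28) → (-0.8, -3) − 0.1·(-17.248, -7.28) = (0.9248, -2.272)

(0.9248, -2.272)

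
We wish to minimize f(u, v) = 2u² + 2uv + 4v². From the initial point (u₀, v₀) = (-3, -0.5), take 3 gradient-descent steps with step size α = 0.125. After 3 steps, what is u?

-0.5234375

∇f = (4u + 2v, 2u + 8v)
(u₁, v₁) = (-3, -0.5) − 0.125·(-13, -10) = (-1.375, 0.75)
(u₂, v₂) = (-1.375, 0.75) − 0.125·(-4, 3.25) = (-0.875, 0.34375)
(u₃, v₃) = (-0.875, 0.34375) − 0.125·(-2.8125, 1) = (-0.5234375, 0.21875)
u = -0.5234375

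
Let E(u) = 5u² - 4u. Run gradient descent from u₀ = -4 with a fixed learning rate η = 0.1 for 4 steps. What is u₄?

0.4

E′(u) = 10u - 4
Step 1: E′(-4) = -44; u₁ = -4 − 0.1·(-44) = 0.4
Step 2: E′(0.4) = 0; u₂ = 0.4 − 0.1·0 = 0.4
Step 3: E′(0.4) = 0; u₃ = 0.4 − 0.1·0 = 0.4
Step 4: E′(0.4) = 0; u₄ = 0.4 − 0.1·0 = 0.4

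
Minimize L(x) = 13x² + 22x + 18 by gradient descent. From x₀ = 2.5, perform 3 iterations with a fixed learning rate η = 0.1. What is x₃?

L′(x) = 26x + 22
x₁ = 2.5 − 0.1·87 = -6.2
x₂ = -6.2 − 0.1·(-139.2) = 7.72
x₃ = 7.72 − 0.1·222.72 = -14.552

-14.552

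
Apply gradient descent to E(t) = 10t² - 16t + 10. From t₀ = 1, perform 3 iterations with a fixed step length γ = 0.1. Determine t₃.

E′(t) = 20t - 16
Step 1: E′(1) = 4; t₁ = 1 − 0.1·4 = 0.6
Step 2: E′(0.6) = -4; t₂ = 0.6 − 0.1·(-4) = 1
Step 3: E′(1) = 4; t₃ = 1 − 0.1·4 = 0.6

0.6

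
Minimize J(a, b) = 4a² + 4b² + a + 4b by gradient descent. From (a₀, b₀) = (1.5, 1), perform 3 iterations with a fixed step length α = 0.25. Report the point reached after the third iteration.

∇J = (8a + 1, 8b + 4)
Step 1: at (1.5, 1), ∇J = (13, 12) → (1.5, 1) − 0.25·(13, 12) = (-1.75, -2)
Step 2: at (-1.75, -2), ∇J = (-13, -12) → (-1.75, -2) − 0.25·(-13, -12) = (1.5, 1)
Step 3: at (1.5, 1), ∇J = (13, 12) → (1.5, 1) − 0.25·(13, 12) = (-1.75, -2)

(-1.75, -2)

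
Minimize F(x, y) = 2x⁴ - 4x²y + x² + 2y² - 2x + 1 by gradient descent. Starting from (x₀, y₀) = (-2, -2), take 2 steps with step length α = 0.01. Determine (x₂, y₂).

∇F = (8x³ - 8xy + 2x - 2, -4x² + 4y)
Step 1: at (-2, -2), ∇F = (-102, -24) → (-2, -2) − 0.01·(-102, -24) = (-0.98, -1.76)
Step 2: at (-0.98, -1.76), ∇F = (-25.287936, -10.8816) → (-0.98, -1.76) − 0.01·(-25.287936, -10.8816) = (-0.72712064, -1.651184)

(-0.72712064, -1.651184)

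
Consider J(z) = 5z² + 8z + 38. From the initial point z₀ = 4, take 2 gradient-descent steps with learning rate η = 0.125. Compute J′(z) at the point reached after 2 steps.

J′(z) = 10z + 8
Step 1: J′(4) = 48; z₁ = 4 − 0.125·48 = -2
Step 2: J′(-2) = -12; z₂ = -2 − 0.125·(-12) = -0.5
J′(z) at (-0.5) = 3

3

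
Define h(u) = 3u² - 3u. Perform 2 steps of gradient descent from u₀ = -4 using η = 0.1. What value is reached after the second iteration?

-0.22

h′(u) = 6u - 3
Step 1: h′(-4) = -27; u₁ = -4 − 0.1·(-27) = -1.3
Step 2: h′(-1.3) = -10.8; u₂ = -1.3 − 0.1·(-10.8) = -0.22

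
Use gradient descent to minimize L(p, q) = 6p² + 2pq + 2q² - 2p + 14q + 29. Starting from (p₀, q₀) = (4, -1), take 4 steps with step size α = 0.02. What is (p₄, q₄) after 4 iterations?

(1.62095872, -2.10917632)

∇L = (12p + 2q - 2, 2p + 4q + 14)
Step 1: at (4, -1), ∇L = (44, 18) → (4, -1) − 0.02·(44, 18) = (3.12, -1.36)
Step 2: at (3.12, -1.36), ∇L = (32.72, 14.8) → (3.12, -1.36) − 0.02·(32.72, 14.8) = (2.4656, -1.656)
Step 3: at (2.4656, -1.656), ∇L = (24.2752, 12.3072) → (2.4656, -1.656) − 0.02·(24.2752, 12.3072) = (1.980096, -1.902144)
Step 4: at (1.980096, -1.902144), ∇L = (17.956864, 10.351616) → (1.980096, -1.902144) − 0.02·(17.956864, 10.351616) = (1.62095872, -2.10917632)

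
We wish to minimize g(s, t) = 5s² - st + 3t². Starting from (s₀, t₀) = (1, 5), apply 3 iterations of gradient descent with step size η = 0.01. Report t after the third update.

4.179707

∇g = (10s - t, -s + 6t)
Step 1: at (1, 5), ∇g = (5, 29) → (1, 5) − 0.01·(5, 29) = (0.95, 4.71)
Step 2: at (0.95, 4.71), ∇g = (4.79, 27.31) → (0.95, 4.71) − 0.01·(4.79, 27.31) = (0.9021, 4.4369)
Step 3: at (0.9021, 4.4369), ∇g = (4.5841, 25.7193) → (0.9021, 4.4369) − 0.01·(4.5841, 25.7193) = (0.856259, 4.179707)
t = 4.179707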